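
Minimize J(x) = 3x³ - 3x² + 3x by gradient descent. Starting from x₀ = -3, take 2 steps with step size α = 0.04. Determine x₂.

J′(x) = 9x² - 6x + 3
Step 1: J′(-3) = 102; x₁ = -3 − 0.04·102 = -7.08
Step 2: J′(-7.08) = 496.6176; x₂ = -7.08 − 0.04·496.6176 = -26.944704

-26.944704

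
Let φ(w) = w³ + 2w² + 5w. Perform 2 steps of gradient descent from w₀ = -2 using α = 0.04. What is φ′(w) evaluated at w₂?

17.977352896512

φ′(w) = 3w² + 4w + 5
Step 1: φ′(-2) = 9; w₁ = -2 − 0.04·9 = -2.36
Step 2: φ′(-2.36) = 12.2688; w₂ = -2.36 − 0.04·12.2688 = -2.850752
φ′(w) at (-2.850752) = 17.977352896512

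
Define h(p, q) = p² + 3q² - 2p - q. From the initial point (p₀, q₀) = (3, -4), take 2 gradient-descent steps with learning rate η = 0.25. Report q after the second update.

-0.875

∇h = (2p - 2, 6q - 1)
Step 1: at (3, -4), ∇h = (4, -25) → (3, -4) − 0.25·(4, -25) = (2, 2.25)
Step 2: at (2, 2.25), ∇h = (2, 12.5) → (2, 2.25) − 0.25·(2, 12.5) = (1.5, -0.875)
q = -0.875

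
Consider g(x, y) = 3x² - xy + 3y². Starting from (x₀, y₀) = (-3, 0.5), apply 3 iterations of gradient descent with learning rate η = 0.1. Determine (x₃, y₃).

(-0.2035, -0.109)

∇g = (6x - y, -x + 6y)
(x₁, y₁) = (-3, 0.5) − 0.1·(-18.5, 6) = (-1.15, -0.1)
(x₂, y₂) = (-1.15, -0.1) − 0.1·(-6.8, 0.55) = (-0.47, -0.155)
(x₃, y₃) = (-0.47, -0.155) − 0.1·(-2.665, -0.46) = (-0.2035, -0.109)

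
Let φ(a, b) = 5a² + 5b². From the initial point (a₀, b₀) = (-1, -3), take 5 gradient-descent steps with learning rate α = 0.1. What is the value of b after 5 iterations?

0

∇φ = (10a, 10b)
Step 1: at (-1, -3), ∇φ = (-10, -30) → (-1, -3) − 0.1·(-10, -30) = (0, 0)
Step 2: at (0, 0), ∇φ = (0, 0) → (0, 0) − 0.1·(0, 0) = (0, 0)
Step 3: at (0, 0), ∇φ = (0, 0) → (0, 0) − 0.1·(0, 0) = (0, 0)
Step 4: at (0, 0), ∇φ = (0, 0) → (0, 0) − 0.1·(0, 0) = (0, 0)
Step 5: at (0, 0), ∇φ = (0, 0) → (0, 0) − 0.1·(0, 0) = (0, 0)
b = 0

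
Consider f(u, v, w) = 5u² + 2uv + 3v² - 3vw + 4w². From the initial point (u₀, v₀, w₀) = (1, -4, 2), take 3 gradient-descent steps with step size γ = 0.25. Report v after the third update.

9.3125

∇f = (10u + 2v, 2u + 6v - 3w, -3v + 8w)
(u₁, v₁, w₁) = (1, -4, 2) − 0.25·(2, -28, 28) = (0.5, 3, -5)
(u₂, v₂, w₂) = (0.5, 3, -5) − 0.25·(11, 34, -49) = (-2.25, -5.5, 7.25)
(u₃, v₃, w₃) = (-2.25, -5.5, 7.25) − 0.25·(-33.5, -59.25, 74.5) = (6.125, 9.3125, -11.375)
v = 9.3125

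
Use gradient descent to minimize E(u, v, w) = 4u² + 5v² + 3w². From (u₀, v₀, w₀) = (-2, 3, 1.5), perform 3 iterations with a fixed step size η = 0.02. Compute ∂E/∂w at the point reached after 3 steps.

6.133248

∇E = (8u, 10v, 6w)
Step 1: at (-2, 3, 1.5), ∇E = (-16, 30, 9) → (-2, 3, 1.5) − 0.02·(-16, 30, 9) = (-1.68, 2.4, 1.32)
Step 2: at (-1.68, 2.4, 1.32), ∇E = (-13.44, 24, 7.92) → (-1.68, 2.4, 1.32) − 0.02·(-13.44, 24, 7.92) = (-1.4112, 1.92, 1.1616)
Step 3: at (-1.4112, 1.92, 1.1616), ∇E = (-11.2896, 19.2, 6.9696) → (-1.4112, 1.92, 1.1616) − 0.02·(-11.2896, 19.2, 6.9696) = (-1.185408, 1.536, 1.022208)
∂E/∂w at (-1.185408, 1.536, 1.022208) = 6.133248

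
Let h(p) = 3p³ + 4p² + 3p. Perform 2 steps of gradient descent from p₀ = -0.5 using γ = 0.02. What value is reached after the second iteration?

-0.5506125

h′(p) = 9p² + 8p + 3
p₁ = -0.5 − 0.02·1.25 = -0.525
p₂ = -0.525 − 0.02·1.280625 = -0.5506125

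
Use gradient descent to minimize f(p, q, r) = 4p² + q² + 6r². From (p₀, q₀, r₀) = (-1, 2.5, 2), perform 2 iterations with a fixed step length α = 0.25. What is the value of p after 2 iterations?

∇f = (8p, 2q, 12r)
(p₁, q₁, r₁) = (-1, 2.5, 2) − 0.25·(-8, 5, 24) = (1, 1.25, -4)
(p₂, q₂, r₂) = (1, 1.25, -4) − 0.25·(8, 2.5, -48) = (-1, 0.625, 8)
p = -1

-1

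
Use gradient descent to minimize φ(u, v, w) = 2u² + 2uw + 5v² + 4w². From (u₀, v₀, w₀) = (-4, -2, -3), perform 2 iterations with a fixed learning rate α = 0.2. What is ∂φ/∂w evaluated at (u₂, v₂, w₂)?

∇φ = (4u + 2w, 10v, 2u + 8w)
Step 1: at (-4, -2, -3), ∇φ = (-22, -20, -32) → (-4, -2, -3) − 0.2·(-22, -20, -32) = (0.4, 2, 3.4)
Step 2: at (0.4, 2, 3.4), ∇φ = (8.4, 20, 28) → (0.4, 2, 3.4) − 0.2·(8.4, 20, 28) = (-1.28, -2, -2.2)
∂φ/∂w at (-1.28, -2, -2.2) = -20.16

-20.16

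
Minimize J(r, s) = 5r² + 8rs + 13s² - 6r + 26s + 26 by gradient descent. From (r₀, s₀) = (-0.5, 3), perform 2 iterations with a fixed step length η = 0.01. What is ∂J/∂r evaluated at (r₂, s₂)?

∇J = (10r + 8s - 6, 8r + 26s + 26)
Step 1: at (-0.5, 3), ∇J = (13, 100) → (-0.5, 3) − 0.01·(13, 100) = (-0.63, 2)
Step 2: at (-0.63, 2), ∇J = (3.7, 72.96) → (-0.63, 2) − 0.01·(3.7, 72.96) = (-0.667, 1.2704)
∂J/∂r at (-0.667, 1.2704) = -2.5068

-2.5068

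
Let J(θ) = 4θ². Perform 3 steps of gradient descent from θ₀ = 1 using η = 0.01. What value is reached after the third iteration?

J′(θ) = 8θ
θ₁ = 1 − 0.01·8 = 0.92
θ₂ = 0.92 − 0.01·7.36 = 0.8464
θ₃ = 0.8464 − 0.01·6.7712 = 0.778688

0.778688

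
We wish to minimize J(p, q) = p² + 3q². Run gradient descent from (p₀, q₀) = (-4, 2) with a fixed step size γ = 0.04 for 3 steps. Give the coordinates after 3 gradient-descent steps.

∇J = (2p, 6q)
(p₁, q₁) = (-4, 2) − 0.04·(-8, 12) = (-3.68, 1.52)
(p₂, q₂) = (-3.68, 1.52) − 0.04·(-7.36, 9.12) = (-3.3856, 1.1552)
(p₃, q₃) = (-3.3856, 1.1552) − 0.04·(-6.7712, 6.9312) = (-3.114752, 0.877952)

(-3.114752, 0.877952)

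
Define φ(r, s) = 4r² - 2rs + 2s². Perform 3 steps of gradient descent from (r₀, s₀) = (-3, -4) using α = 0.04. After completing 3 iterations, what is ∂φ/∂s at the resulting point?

∇φ = (8r - 2s, -2r + 4s)
Step 1: at (-3, -4), ∇φ = (-16, -10) → (-3, -4) − 0.04·(-16, -10) = (-2.36, -3.6)
Step 2: at (-2.36, -3.6), ∇φ = (-11.68, -9.68) → (-2.36, -3.6) − 0.04·(-11.68, -9.68) = (-1.8928, -3.2128)
Step 3: at (-1.8928, -3.2128), ∇φ = (-8.7168, -9.0656) → (-1.8928, -3.2128) − 0.04·(-8.7168, -9.0656) = (-1.544128, -2.850176)
∂φ/∂s at (-1.544128, -2.850176) = -8.312448

-8.312448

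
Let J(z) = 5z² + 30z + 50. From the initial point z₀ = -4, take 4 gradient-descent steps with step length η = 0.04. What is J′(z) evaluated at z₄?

J′(z) = 10z + 30
Step 1: J′(-4) = -10; z₁ = -4 − 0.04·(-10) = -3.6
Step 2: J′(-3.6) = -6; z₂ = -3.6 − 0.04·(-6) = -3.36
Step 3: J′(-3.36) = -3.6; z₃ = -3.36 − 0.04·(-3.6) = -3.216
Step 4: J′(-3.216) = -2.16; z₄ = -3.216 − 0.04·(-2.16) = -3.1296
J′(z) at (-3.1296) = -1.296

-1.296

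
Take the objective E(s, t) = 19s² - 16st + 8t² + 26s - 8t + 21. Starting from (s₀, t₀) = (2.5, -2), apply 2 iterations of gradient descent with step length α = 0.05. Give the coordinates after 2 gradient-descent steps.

∇E = (38s - 16t + 26, -16s + 16t - 8)
(s₁, t₁) = (2.5, -2) − 0.05·(153, -80) = (-5.15, 2)
(s₂, t₂) = (-5.15, 2) − 0.05·(-201.7, 106.4) = (4.935, -3.32)

(4.935, -3.32)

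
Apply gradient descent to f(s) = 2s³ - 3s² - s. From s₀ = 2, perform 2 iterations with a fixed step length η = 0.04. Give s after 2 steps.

1.390336

f′(s) = 6s² - 6s - 1
Step 1: f′(2) = 11; s₁ = 2 − 0.04·11 = 1.56
Step 2: f′(1.56) = 4.2416; s₂ = 1.56 − 0.04·4.2416 = 1.390336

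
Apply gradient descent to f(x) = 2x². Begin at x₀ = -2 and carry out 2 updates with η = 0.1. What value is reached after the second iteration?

-0.72

f′(x) = 4x
x₁ = -2 − 0.1·(-8) = -1.2
x₂ = -1.2 − 0.1·(-4.8) = -0.72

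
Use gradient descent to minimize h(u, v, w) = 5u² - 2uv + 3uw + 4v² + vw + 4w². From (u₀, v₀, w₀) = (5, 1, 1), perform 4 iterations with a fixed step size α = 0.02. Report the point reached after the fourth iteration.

(2.11006688, 0.91850144, -0.22698176)

∇h = (10u - 2v + 3w, -2u + 8v + w, 3u + v + 8w)
(u₁, v₁, w₁) = (5, 1, 1) − 0.02·(51, -1, 24) = (3.98, 1.02, 0.52)
(u₂, v₂, w₂) = (3.98, 1.02, 0.52) − 0.02·(39.32, 0.72, 17.12) = (3.1936, 1.0056, 0.1776)
(u₃, v₃, w₃) = (3.1936, 1.0056, 0.1776) − 0.02·(30.4576, 1.8352, 12.0072) = (2.584448, 0.968896, -0.062544)
(u₄, v₄, w₄) = (2.584448, 0.968896, -0.062544) − 0.02·(23.719056, 2.519728, 8.221888) = (2.11006688, 0.91850144, -0.22698176)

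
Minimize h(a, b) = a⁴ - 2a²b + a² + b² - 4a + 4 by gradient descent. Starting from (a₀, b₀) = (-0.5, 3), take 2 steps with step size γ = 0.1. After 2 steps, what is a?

∇h = (4a³ - 4ab + 2a - 4, -2a² + 2b)
Step 1: at (-0.5, 3), ∇h = (0.5, 5.5) → (-0.5, 3) − 0.1·(0.5, 5.5) = (-0.55, 2.45)
Step 2: at (-0.55, 2.45), ∇h = (-0.3755, 4.295) → (-0.55, 2.45) − 0.1·(-0.3755, 4.295) = (-0.51245, 2.0205)
a = -0.51245

-0.51245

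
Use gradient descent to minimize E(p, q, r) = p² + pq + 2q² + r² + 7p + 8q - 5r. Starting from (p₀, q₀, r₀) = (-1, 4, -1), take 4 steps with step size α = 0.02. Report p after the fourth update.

∇E = (2p + q + 7, p + 4q + 8, 2r - 5)
(p₁, q₁, r₁) = (-1, 4, -1) − 0.02·(9, 23, -7) = (-1.18, 3.54, -0.86)
(p₂, q₂, r₂) = (-1.18, 3.54, -0.86) − 0.02·(8.18, 20.98, -6.72) = (-1.3436, 3.1204, -0.7256)
(p₃, q₃, r₃) = (-1.3436, 3.1204, -0.7256) − 0.02·(7.4332, 19.138, -6.4512) = (-1.492264, 2.73764, -0.596576)
(p₄, q₄, r₄) = (-1.492264, 2.73764, -0.596576) − 0.02·(6.753112, 17.458296, -6.193152) = (-1.62732624, 2.38847408, -0.47271296)
p = -1.62732624

-1.62732624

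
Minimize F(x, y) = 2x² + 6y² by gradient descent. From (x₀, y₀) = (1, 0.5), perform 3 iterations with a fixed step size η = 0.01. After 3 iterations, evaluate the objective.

∇F = (4x, 12y)
Step 1: at (1, 0.5), ∇F = (4, 6) → (1, 0.5) − 0.01·(4, 6) = (0.96, 0.44)
Step 2: at (0.96, 0.44), ∇F = (3.84, 5.28) → (0.96, 0.44) − 0.01·(3.84, 5.28) = (0.9216, 0.3872)
Step 3: at (0.9216, 0.3872), ∇F = (3.6864, 4.6464) → (0.9216, 0.3872) − 0.01·(3.6864, 4.6464) = (0.884736, 0.340736)
F(0.884736, 0.340736) = 2.262121709568

2.262121709568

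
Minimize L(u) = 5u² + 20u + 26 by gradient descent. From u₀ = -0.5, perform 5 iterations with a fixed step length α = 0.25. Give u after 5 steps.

L′(u) = 10u + 20
u₁ = -0.5 − 0.25·15 = -4.25
u₂ = -4.25 − 0.25·(-22.5) = 1.375
u₃ = 1.375 − 0.25·33.75 = -7.0625
u₄ = -7.0625 − 0.25·(-50.625) = 5.59375
u₅ = 5.59375 − 0.25·75.9375 = -13.390625

-13.390625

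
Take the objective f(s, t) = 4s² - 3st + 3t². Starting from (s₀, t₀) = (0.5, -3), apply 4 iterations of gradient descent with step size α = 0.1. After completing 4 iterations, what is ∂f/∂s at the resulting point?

∇f = (8s - 3t, -3s + 6t)
Step 1: at (0.5, -3), ∇f = (13, -19.5) → (0.5, -3) − 0.1·(13, -19.5) = (-0.8, -1.05)
Step 2: at (-0.8, -1.05), ∇f = (-3.25, -3.9) → (-0.8, -1.05) − 0.1·(-3.25, -3.9) = (-0.475, -0.66)
Step 3: at (-0.475, -0.66), ∇f = (-1.82, -2.535) → (-0.475, -0.66) − 0.1·(-1.82, -2.535) = (-0.293, -0.4065)
Step 4: at (-0.293, -0.4065), ∇f = (-1.1245, -1.56) → (-0.293, -0.4065) − 0.1·(-1.1245, -1.56) = (-0.18055, -0.2505)
∂f/∂s at (-0.18055, -0.2505) = -0.6929

-0.6929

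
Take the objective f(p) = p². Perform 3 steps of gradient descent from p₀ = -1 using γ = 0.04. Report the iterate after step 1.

-0.92

f′(p) = 2p
p₁ = -1 − 0.04·(-2) = -0.92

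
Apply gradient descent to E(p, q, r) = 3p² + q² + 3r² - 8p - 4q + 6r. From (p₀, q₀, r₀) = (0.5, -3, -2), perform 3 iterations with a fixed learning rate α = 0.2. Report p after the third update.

∇E = (6p - 8, 2q - 4, 6r + 6)
Step 1: at (0.5, -3, -2), ∇E = (-5, -10, -6) → (0.5, -3, -2) − 0.2·(-5, -10, -6) = (1.5, -1, -0.8)
Step 2: at (1.5, -1, -0.8), ∇E = (1, -6, 1.2) → (1.5, -1, -0.8) − 0.2·(1, -6, 1.2) = (1.3, 0.2, -1.04)
Step 3: at (1.3, 0.2, -1.04), ∇E = (-0.2, -3.6, -0.24) → (1.3, 0.2, -1.04) − 0.2·(-0.2, -3.6, -0.24) = (1.34, 0.92, -0.992)
p = 1.34

1.34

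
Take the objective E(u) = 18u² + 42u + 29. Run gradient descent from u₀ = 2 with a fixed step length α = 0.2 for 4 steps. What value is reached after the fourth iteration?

E′(u) = 36u + 42
u₁ = 2 − 0.2·114 = -20.8
u₂ = -20.8 − 0.2·(-706.8) = 120.56
u₃ = 120.56 − 0.2·4382.16 = -755.872
u₄ = -755.872 − 0.2·(-27169.392) = 4678.0064

4678.0064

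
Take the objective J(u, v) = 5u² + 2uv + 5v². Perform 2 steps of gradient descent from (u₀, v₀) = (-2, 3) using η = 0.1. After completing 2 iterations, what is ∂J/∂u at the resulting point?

∇J = (10u + 2v, 2u + 10v)
(u₁, v₁) = (-2, 3) − 0.1·(-14, 26) = (-0.6, 0.4)
(u₂, v₂) = (-0.6, 0.4) − 0.1·(-5.2, 2.8) = (-0.08, 0.12)
∂J/∂u at (-0.08, 0.12) = -0.56

-0.56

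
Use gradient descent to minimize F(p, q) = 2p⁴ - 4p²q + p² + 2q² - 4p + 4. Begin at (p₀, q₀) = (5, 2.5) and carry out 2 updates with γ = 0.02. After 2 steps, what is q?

∇F = (8p³ - 8pq + 2p - 4, -4p² + 4q)
(p₁, q₁) = (5, 2.5) − 0.02·(906, -90) = (-13.12, 4.3)
(p₂, q₂) = (-13.12, 4.3) − 0.02·(-17646.138624, -671.3376) = (339.80277248, 17.726752)
q = 17.726752

17.726752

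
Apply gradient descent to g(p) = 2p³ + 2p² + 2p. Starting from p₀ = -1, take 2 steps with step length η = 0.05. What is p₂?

-1.492

g′(p) = 6p² + 4p + 2
p₁ = -1 − 0.05·4 = -1.2
p₂ = -1.2 − 0.05·5.84 = -1.492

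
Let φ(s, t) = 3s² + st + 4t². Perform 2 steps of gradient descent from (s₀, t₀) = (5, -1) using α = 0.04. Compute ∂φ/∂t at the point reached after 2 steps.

-3.0624

∇φ = (6s + t, s + 8t)
(s₁, t₁) = (5, -1) − 0.04·(29, -3) = (3.84, -0.88)
(s₂, t₂) = (3.84, -0.88) − 0.04·(22.16, -3.2) = (2.9536, -0.752)
∂φ/∂t at (2.9536, -0.752) = -3.0624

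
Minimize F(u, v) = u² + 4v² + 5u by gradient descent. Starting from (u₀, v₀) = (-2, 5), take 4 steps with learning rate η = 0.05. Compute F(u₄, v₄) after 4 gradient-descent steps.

∇F = (2u + 5, 8v)
(u₁, v₁) = (-2, 5) − 0.05·(1, 40) = (-2.05, 3)
(u₂, v₂) = (-2.05, 3) − 0.05·(0.9, 24) = (-2.095, 1.8)
(u₃, v₃) = (-2.095, 1.8) − 0.05·(0.81, 14.4) = (-2.1355, 1.08)
(u₄, v₄) = (-2.1355, 1.08) − 0.05·(0.729, 8.64) = (-2.17195, 0.648)
F(-2.17195, 0.648) = -4.4627671975

-4.4627671975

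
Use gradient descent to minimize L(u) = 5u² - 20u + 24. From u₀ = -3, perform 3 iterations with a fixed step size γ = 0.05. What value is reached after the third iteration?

L′(u) = 10u - 20
Step 1: L′(-3) = -50; u₁ = -3 − 0.05·(-50) = -0.5
Step 2: L′(-0.5) = -25; u₂ = -0.5 − 0.05·(-25) = 0.75
Step 3: L′(0.75) = -12.5; u₃ = 0.75 − 0.05·(-12.5) = 1.375

1.375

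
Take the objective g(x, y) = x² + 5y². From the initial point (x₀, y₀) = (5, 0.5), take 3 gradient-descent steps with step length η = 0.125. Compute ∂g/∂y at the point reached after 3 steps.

-0.078125

∇g = (2x, 10y)
Step 1: at (5, 0.5), ∇g = (10, 5) → (5, 0.5) − 0.125·(10, 5) = (3.75, -0.125)
Step 2: at (3.75, -0.125), ∇g = (7.5, -1.25) → (3.75, -0.125) − 0.125·(7.5, -1.25) = (2.8125, 0.03125)
Step 3: at (2.8125, 0.03125), ∇g = (5.625, 0.3125) → (2.8125, 0.03125) − 0.125·(5.625, 0.3125) = (2.109375, -0.0078125)
∂g/∂y at (2.109375, -0.0078125) = -0.078125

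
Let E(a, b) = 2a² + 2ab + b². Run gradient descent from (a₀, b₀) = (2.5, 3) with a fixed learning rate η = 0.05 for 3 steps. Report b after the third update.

∇E = (4a + 2b, 2a + 2b)
(a₁, b₁) = (2.5, 3) − 0.05·(16, 11) = (1.7, 2.45)
(a₂, b₂) = (1.7, 2.45) − 0.05·(11.7, 8.3) = (1.115, 2.035)
(a₃, b₃) = (1.115, 2.035) − 0.05·(8.53, 6.3) = (0.6885, 1.72)
b = 1.72

1.72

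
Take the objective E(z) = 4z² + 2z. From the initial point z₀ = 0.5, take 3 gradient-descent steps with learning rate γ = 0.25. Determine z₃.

E′(z) = 8z + 2
z₁ = 0.5 − 0.25·6 = -1
z₂ = -1 − 0.25·(-6) = 0.5
z₃ = 0.5 − 0.25·6 = -1

-1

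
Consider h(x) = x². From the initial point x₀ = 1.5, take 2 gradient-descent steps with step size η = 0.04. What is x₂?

h′(x) = 2x
x₁ = 1.5 − 0.04·3 = 1.38
x₂ = 1.38 − 0.04·2.76 = 1.2696

1.2696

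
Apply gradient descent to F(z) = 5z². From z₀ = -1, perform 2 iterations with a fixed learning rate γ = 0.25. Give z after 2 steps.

-2.25

F′(z) = 10z
z₁ = -1 − 0.25·(-10) = 1.5
z₂ = 1.5 − 0.25·15 = -2.25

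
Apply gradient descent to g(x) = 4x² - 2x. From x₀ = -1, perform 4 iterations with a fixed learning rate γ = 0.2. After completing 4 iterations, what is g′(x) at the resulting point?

-1.296

g′(x) = 8x - 2
x₁ = -1 − 0.2·(-10) = 1
x₂ = 1 − 0.2·6 = -0.2
x₃ = -0.2 − 0.2·(-3.6) = 0.52
x₄ = 0.52 − 0.2·2.16 = 0.088
g′(x) at (0.088) = -1.296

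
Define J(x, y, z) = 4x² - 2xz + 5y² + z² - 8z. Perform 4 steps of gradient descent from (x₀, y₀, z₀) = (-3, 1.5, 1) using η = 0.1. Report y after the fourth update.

∇J = (8x - 2z, 10y, -2x + 2z - 8)
(x₁, y₁, z₁) = (-3, 1.5, 1) − 0.1·(-26, 15, 0) = (-0.4, 0, 1)
(x₂, y₂, z₂) = (-0.4, 0, 1) − 0.1·(-5.2, 0, -5.2) = (0.12, 0, 1.52)
(x₃, y₃, z₃) = (0.12, 0, 1.52) − 0.1·(-2.08, 0, -5.2) = (0.328, 0, 2.04)
(x₄, y₄, z₄) = (0.328, 0, 2.04) − 0.1·(-1.456, 0, -4.576) = (0.4736, 0, 2.4976)
y = 0

0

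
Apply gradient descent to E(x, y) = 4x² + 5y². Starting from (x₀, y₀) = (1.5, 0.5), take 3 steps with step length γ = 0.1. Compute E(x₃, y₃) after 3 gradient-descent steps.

∇E = (8x, 10y)
(x₁, y₁) = (1.5, 0.5) − 0.1·(12, 5) = (0.3, 0)
(x₂, y₂) = (0.3, 0) − 0.1·(2.4, 0) = (0.06, 0)
(x₃, y₃) = (0.06, 0) − 0.1·(0.48, 0) = (0.012, 0)
E(0.012, 0) = 0.000576

0.000576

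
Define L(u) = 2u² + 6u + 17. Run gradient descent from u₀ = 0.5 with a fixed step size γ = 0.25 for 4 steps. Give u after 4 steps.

L′(u) = 4u + 6
u₁ = 0.5 − 0.25·8 = -1.5
u₂ = -1.5 − 0.25·0 = -1.5
u₃ = -1.5 − 0.25·0 = -1.5
u₄ = -1.5 − 0.25·0 = -1.5

-1.5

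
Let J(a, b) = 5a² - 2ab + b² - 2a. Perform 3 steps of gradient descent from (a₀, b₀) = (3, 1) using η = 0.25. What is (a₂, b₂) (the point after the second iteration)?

∇J = (10a - 2b - 2, -2a + 2b)
(a₁, b₁) = (3, 1) − 0.25·(26, -4) = (-3.5, 2)
(a₂, b₂) = (-3.5, 2) − 0.25·(-41, 11) = (6.75, -0.75)

(6.75, -0.75)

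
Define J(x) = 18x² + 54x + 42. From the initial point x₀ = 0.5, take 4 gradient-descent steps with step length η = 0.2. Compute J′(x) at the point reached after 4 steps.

J′(x) = 36x + 54
x₁ = 0.5 − 0.2·72 = -13.9
x₂ = -13.9 − 0.2·(-446.4) = 75.38
x₃ = 75.38 − 0.2·2767.68 = -478.156
x₄ = -478.156 − 0.2·(-17159.616) = 2953.7672
J′(x) at (2953.7672) = 106389.6192

106389.6192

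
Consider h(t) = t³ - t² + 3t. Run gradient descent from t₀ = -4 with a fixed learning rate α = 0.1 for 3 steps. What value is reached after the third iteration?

h′(t) = 3t² - 2t + 3
t₁ = -4 − 0.1·59 = -9.9
t₂ = -9.9 − 0.1·316.83 = -41.583
t₃ = -41.583 − 0.1·5273.603667 = -568.9433667

-568.9433667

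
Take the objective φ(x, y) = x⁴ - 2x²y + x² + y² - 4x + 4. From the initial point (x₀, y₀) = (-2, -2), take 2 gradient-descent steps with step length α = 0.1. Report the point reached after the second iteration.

(-16.5344, 1.952)

∇φ = (4x³ - 4xy + 2x - 4, -2x² + 2y)
Step 1: at (-2, -2), ∇φ = (-56, -12) → (-2, -2) − 0.1·(-56, -12) = (3.6, -0.8)
Step 2: at (3.6, -0.8), ∇φ = (201.344, -27.52) → (3.6, -0.8) − 0.1·(201.344, -27.52) = (-16.5344, 1.952)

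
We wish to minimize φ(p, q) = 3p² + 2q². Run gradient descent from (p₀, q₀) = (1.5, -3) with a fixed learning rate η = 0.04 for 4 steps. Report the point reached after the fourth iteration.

∇φ = (6p, 4q)
(p₁, q₁) = (1.5, -3) − 0.04·(9, -12) = (1.14, -2.52)
(p₂, q₂) = (1.14, -2.52) − 0.04·(6.84, -10.08) = (0.8664, -2.1168)
(p₃, q₃) = (0.8664, -2.1168) − 0.04·(5.1984, -8.4672) = (0.658464, -1.778112)
(p₄, q₄) = (0.658464, -1.778112) − 0.04·(3.950784, -7.112448) = (0.50043264, -1.49361408)

(0.50043264, -1.49361408)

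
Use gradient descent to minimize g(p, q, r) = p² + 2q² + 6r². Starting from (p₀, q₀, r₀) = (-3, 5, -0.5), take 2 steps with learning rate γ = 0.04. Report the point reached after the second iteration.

∇g = (2p, 4q, 12r)
(p₁, q₁, r₁) = (-3, 5, -0.5) − 0.04·(-6, 20, -6) = (-2.76, 4.2, -0.26)
(p₂, q₂, r₂) = (-2.76, 4.2, -0.26) − 0.04·(-5.52, 16.8, -3.12) = (-2.5392, 3.528, -0.1352)

(-2.5392, 3.528, -0.1352)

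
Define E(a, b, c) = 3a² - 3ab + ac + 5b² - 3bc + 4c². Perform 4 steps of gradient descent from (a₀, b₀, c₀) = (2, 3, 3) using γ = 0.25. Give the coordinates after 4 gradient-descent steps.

∇E = (6a - 3b + c, -3a + 10b - 3c, a - 3b + 8c)
(a₁, b₁, c₁) = (2, 3, 3) − 0.25·(6, 15, 17) = (0.5, -0.75, -1.25)
(a₂, b₂, c₂) = (0.5, -0.75, -1.25) − 0.25·(4, -5.25, -7.25) = (-0.5, 0.5625, 0.5625)
(a₃, b₃, c₃) = (-0.5, 0.5625, 0.5625) − 0.25·(-4.125, 5.4375, 2.3125) = (0.53125, -0.796875, -0.015625)
(a₄, b₄, c₄) = (0.53125, -0.796875, -0.015625) − 0.25·(5.5625, -9.515625, 2.796875) = (-0.859375, 1.58203125, -0.71484375)

(-0.859375, 1.58203125, -0.71484375)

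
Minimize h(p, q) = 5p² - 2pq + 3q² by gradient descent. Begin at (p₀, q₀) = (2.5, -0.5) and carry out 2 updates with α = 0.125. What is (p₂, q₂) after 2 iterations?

∇h = (10p - 2q, -2p + 6q)
Step 1: at (2.5, -0.5), ∇h = (26, -8) → (2.5, -0.5) − 0.125·(26, -8) = (-0.75, 0.5)
Step 2: at (-0.75, 0.5), ∇h = (-8.5, 4.5) → (-0.75, 0.5) − 0.125·(-8.5, 4.5) = (0.3125, -0.0625)

(0.3125, -0.0625)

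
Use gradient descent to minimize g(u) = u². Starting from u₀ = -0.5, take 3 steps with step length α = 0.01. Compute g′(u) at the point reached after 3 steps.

-0.941192

g′(u) = 2u
Step 1: g′(-0.5) = -1; u₁ = -0.5 − 0.01·(-1) = -0.49
Step 2: g′(-0.49) = -0.98; u₂ = -0.49 − 0.01·(-0.98) = -0.4802
Step 3: g′(-0.4802) = -0.9604; u₃ = -0.4802 − 0.01·(-0.9604) = -0.470596
g′(u) at (-0.470596) = -0.941192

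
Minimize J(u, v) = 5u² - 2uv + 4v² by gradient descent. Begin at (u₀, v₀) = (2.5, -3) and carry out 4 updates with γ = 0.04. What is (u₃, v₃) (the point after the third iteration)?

(0.273248, -0.733568)

∇J = (10u - 2v, -2u + 8v)
Step 1: at (2.5, -3), ∇J = (31, -29) → (2.5, -3) − 0.04·(31, -29) = (1.26, -1.84)
Step 2: at (1.26, -1.84), ∇J = (16.28, -17.24) → (1.26, -1.84) − 0.04·(16.28, -17.24) = (0.6088, -1.1504)
Step 3: at (0.6088, -1.1504), ∇J = (8.3888, -10.4208) → (0.6088, -1.1504) − 0.04·(8.3888, -10.4208) = (0.273248, -0.733568)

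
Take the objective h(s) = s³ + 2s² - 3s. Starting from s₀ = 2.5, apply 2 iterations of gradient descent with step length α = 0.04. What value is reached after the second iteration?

1.095492

h′(s) = 3s² + 4s - 3
s₁ = 2.5 − 0.04·25.75 = 1.47
s₂ = 1.47 − 0.04·9.3627 = 1.095492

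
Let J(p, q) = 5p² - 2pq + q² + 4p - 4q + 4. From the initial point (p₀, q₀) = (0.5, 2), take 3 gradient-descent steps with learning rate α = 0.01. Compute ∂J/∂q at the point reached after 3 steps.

∇J = (10p - 2q + 4, -2p + 2q - 4)
Step 1: at (0.5, 2), ∇J = (5, -1) → (0.5, 2) − 0.01·(5, -1) = (0.45, 2.01)
Step 2: at (0.45, 2.01), ∇J = (4.48, -0.88) → (0.45, 2.01) − 0.01·(4.48, -0.88) = (0.4052, 2.0188)
Step 3: at (0.4052, 2.0188), ∇J = (4.0144, -0.7728) → (0.4052, 2.0188) − 0.01·(4.0144, -0.7728) = (0.365056, 2.026528)
∂J/∂q at (0.365056, 2.026528) = -0.677056

-0.677056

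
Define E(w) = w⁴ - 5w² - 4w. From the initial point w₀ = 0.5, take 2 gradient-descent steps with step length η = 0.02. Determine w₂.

0.85993896

E′(w) = 4w³ - 10w - 4
w₁ = 0.5 − 0.02·(-8.5) = 0.67
w₂ = 0.67 − 0.02·(-9.496948) = 0.85993896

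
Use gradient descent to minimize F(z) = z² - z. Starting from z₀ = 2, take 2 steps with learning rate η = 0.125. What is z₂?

1.34375

F′(z) = 2z - 1
z₁ = 2 − 0.125·3 = 1.625
z₂ = 1.625 − 0.125·2.25 = 1.34375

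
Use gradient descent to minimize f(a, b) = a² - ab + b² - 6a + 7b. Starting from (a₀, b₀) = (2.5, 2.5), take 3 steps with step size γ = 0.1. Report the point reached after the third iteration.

∇f = (2a - b - 6, -a + 2b + 7)
(a₁, b₁) = (2.5, 2.5) − 0.1·(-3.5, 9.5) = (2.85, 1.55)
(a₂, b₂) = (2.85, 1.55) − 0.1·(-1.85, 7.25) = (3.035, 0.825)
(a₃, b₃) = (3.035, 0.825) − 0.1·(-0.755, 5.615) = (3.1105, 0.2635)

(3.1105, 0.2635)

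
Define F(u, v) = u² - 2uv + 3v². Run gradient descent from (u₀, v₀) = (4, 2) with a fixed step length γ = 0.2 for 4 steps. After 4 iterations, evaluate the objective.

1.37726976

∇F = (2u - 2v, -2u + 6v)
Step 1: at (4, 2), ∇F = (4, 4) → (4, 2) − 0.2·(4, 4) = (3.2, 1.2)
Step 2: at (3.2, 1.2), ∇F = (4, 0.8) → (3.2, 1.2) − 0.2·(4, 0.8) = (2.4, 1.04)
Step 3: at (2.4, 1.04), ∇F = (2.72, 1.44) → (2.4, 1.04) − 0.2·(2.72, 1.44) = (1.856, 0.752)
Step 4: at (1.856, 0.752), ∇F = (2.208, 0.8) → (1.856, 0.752) − 0.2·(2.208, 0.8) = (1.4144, 0.592)
F(1.4144, 0.592) = 1.37726976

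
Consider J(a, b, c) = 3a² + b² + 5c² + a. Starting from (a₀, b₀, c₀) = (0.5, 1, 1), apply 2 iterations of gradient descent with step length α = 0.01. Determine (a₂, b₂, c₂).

(0.4224, 0.9604, 0.81)

∇J = (6a + 1, 2b, 10c)
(a₁, b₁, c₁) = (0.5, 1, 1) − 0.01·(4, 2, 10) = (0.46, 0.98, 0.9)
(a₂, b₂, c₂) = (0.46, 0.98, 0.9) − 0.01·(3.76, 1.96, 9) = (0.4224, 0.9604, 0.81)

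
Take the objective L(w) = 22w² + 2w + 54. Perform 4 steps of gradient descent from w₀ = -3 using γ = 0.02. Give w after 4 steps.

L′(w) = 44w + 2
Step 1: L′(-3) = -130; w₁ = -3 − 0.02·(-130) = -0.4
Step 2: L′(-0.4) = -15.6; w₂ = -0.4 − 0.02·(-15.6) = -0.088
Step 3: L′(-0.088) = -1.872; w₃ = -0.088 − 0.02·(-1.872) = -0.05056
Step 4: L′(-0.05056) = -0.22464; w₄ = -0.05056 − 0.02·(-0.22464) = -0.0460672

-0.0460672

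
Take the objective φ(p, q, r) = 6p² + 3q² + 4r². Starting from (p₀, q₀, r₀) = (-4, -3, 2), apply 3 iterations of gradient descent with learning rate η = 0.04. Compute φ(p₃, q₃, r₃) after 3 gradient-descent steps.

8.68275632128

∇φ = (12p, 6q, 8r)
(p₁, q₁, r₁) = (-4, -3, 2) − 0.04·(-48, -18, 16) = (-2.08, -2.28, 1.36)
(p₂, q₂, r₂) = (-2.08, -2.28, 1.36) − 0.04·(-24.96, -13.68, 10.88) = (-1.0816, -1.7328, 0.9248)
(p₃, q₃, r₃) = (-1.0816, -1.7328, 0.9248) − 0.04·(-12.9792, -10.3968, 7.3984) = (-0.562432, -1.316928, 0.628864)
φ(-0.562432, -1.316928, 0.628864) = 8.68275632128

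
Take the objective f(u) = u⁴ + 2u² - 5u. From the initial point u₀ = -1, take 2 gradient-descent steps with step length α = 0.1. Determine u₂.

f′(u) = 4u³ + 4u - 5
Step 1: f′(-1) = -13; u₁ = -1 − 0.1·(-13) = 0.3
Step 2: f′(0.3) = -3.692; u₂ = 0.3 − 0.1·(-3.692) = 0.6692

0.6692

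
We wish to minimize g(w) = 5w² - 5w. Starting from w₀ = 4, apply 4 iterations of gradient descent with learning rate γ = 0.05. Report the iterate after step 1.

2.25

g′(w) = 10w - 5
w₁ = 4 − 0.05·35 = 2.25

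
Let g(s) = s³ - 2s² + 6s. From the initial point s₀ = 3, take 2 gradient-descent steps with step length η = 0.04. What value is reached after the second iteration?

g′(s) = 3s² - 4s + 6
s₁ = 3 − 0.04·21 = 2.16
s₂ = 2.16 − 0.04·11.3568 = 1.705728

1.705728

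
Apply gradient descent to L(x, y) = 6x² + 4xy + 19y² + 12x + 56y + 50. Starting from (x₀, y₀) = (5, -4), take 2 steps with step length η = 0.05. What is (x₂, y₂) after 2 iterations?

(0.32, -3.06)

∇L = (12x + 4y + 12, 4x + 38y + 56)
(x₁, y₁) = (5, -4) − 0.05·(56, -76) = (2.2, -0.2)
(x₂, y₂) = (2.2, -0.2) − 0.05·(37.6, 57.2) = (0.32, -3.06)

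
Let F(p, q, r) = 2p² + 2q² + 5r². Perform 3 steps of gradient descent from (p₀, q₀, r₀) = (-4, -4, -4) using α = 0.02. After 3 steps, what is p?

∇F = (4p, 4q, 10r)
Step 1: at (-4, -4, -4), ∇F = (-16, -16, -40) → (-4, -4, -4) − 0.02·(-16, -16, -40) = (-3.68, -3.68, -3.2)
Step 2: at (-3.68, -3.68, -3.2), ∇F = (-14.72, -14.72, -32) → (-3.68, -3.68, -3.2) − 0.02·(-14.72, -14.72, -32) = (-3.3856, -3.3856, -2.56)
Step 3: at (-3.3856, -3.3856, -2.56), ∇F = (-13.5424, -13.5424, -25.6) → (-3.3856, -3.3856, -2.56) − 0.02·(-13.5424, -13.5424, -25.6) = (-3.114752, -3.114752, -2.048)
p = -3.114752

-3.114752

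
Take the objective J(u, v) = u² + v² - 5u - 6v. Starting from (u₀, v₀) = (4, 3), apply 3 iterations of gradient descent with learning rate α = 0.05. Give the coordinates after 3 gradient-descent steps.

∇J = (2u - 5, 2v - 6)
Step 1: at (4, 3), ∇J = (3, 0) → (4, 3) − 0.05·(3, 0) = (3.85, 3)
Step 2: at (3.85, 3), ∇J = (2.7, 0) → (3.85, 3) − 0.05·(2.7, 0) = (3.715, 3)
Step 3: at (3.715, 3), ∇J = (2.43, 0) → (3.715, 3) − 0.05·(2.43, 0) = (3.5935, 3)

(3.5935, 3)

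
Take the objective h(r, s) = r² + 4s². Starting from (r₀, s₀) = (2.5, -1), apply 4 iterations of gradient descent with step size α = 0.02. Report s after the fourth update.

-0.49787136

∇h = (2r, 8s)
(r₁, s₁) = (2.5, -1) − 0.02·(5, -8) = (2.4, -0.84)
(r₂, s₂) = (2.4, -0.84) − 0.02·(4.8, -6.72) = (2.304, -0.7056)
(r₃, s₃) = (2.304, -0.7056) − 0.02·(4.608, -5.6448) = (2.21184, -0.592704)
(r₄, s₄) = (2.21184, -0.592704) − 0.02·(4.42368, -4.741632) = (2.1233664, -0.49787136)
s = -0.49787136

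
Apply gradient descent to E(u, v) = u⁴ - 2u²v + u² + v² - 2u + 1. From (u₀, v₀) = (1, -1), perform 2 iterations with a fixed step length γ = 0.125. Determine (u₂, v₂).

(0.25, -0.375)

∇E = (4u³ - 4uv + 2u - 2, -2u² + 2v)
Step 1: at (1, -1), ∇E = (8, -4) → (1, -1) − 0.125·(8, -4) = (0, -0.5)
Step 2: at (0, -0.5), ∇E = (-2, -1) → (0, -0.5) − 0.125·(-2, -1) = (0.25, -0.375)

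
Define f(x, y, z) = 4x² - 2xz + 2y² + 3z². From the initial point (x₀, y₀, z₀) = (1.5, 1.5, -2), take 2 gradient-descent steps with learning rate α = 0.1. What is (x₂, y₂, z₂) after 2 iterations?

(-0.12, 0.54, -0.22)

∇f = (8x - 2z, 4y, -2x + 6z)
(x₁, y₁, z₁) = (1.5, 1.5, -2) − 0.1·(16, 6, -15) = (-0.1, 0.9, -0.5)
(x₂, y₂, z₂) = (-0.1, 0.9, -0.5) − 0.1·(0.2, 3.6, -2.8) = (-0.12, 0.54, -0.22)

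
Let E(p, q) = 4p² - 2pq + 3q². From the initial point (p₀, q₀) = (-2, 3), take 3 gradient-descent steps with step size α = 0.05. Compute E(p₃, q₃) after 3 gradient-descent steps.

∇E = (8p - 2q, -2p + 6q)
(p₁, q₁) = (-2, 3) − 0.05·(-22, 22) = (-0.9, 1.9)
(p₂, q₂) = (-0.9, 1.9) − 0.05·(-11, 13.2) = (-0.35, 1.24)
(p₃, q₃) = (-0.35, 1.24) − 0.05·(-5.28, 8.14) = (-0.086, 0.833)
E(-0.086, 0.833) = 2.254527

2.254527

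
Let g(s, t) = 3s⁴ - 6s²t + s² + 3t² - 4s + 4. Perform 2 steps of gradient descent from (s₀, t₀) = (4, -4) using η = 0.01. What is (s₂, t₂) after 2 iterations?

∇g = (12s³ - 12st + 2s - 4, -6s² + 6t)
(s₁, t₁) = (4, -4) − 0.01·(964, -120) = (-5.64, -2.8)
(s₂, t₂) = (-5.64, -2.8) − 0.01·(-2357.657728, -207.6576) = (17.93657728, -0.723424)

(17.93657728, -0.723424)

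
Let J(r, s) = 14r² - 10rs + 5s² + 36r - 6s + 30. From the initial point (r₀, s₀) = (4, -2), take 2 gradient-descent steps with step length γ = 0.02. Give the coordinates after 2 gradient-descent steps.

(-0.5744, -0.296)

∇J = (28r - 10s + 36, -10r + 10s - 6)
(r₁, s₁) = (4, -2) − 0.02·(168, -66) = (0.64, -0.68)
(r₂, s₂) = (0.64, -0.68) − 0.02·(60.72, -19.2) = (-0.5744, -0.296)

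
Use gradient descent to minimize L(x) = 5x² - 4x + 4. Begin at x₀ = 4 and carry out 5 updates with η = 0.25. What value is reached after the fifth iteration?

L′(x) = 10x - 4
x₁ = 4 − 0.25·36 = -5
x₂ = -5 − 0.25·(-54) = 8.5
x₃ = 8.5 − 0.25·81 = -11.75
x₄ = -11.75 − 0.25·(-121.5) = 18.625
x₅ = 18.625 − 0.25·182.25 = -26.9375

-26.9375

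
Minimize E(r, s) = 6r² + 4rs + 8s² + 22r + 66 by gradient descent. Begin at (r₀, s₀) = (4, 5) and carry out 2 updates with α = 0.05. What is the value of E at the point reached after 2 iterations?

∇E = (12r + 4s + 22, 4r + 16s)
Step 1: at (4, 5), ∇E = (90, 96) → (4, 5) − 0.05·(90, 96) = (-0.5, 0.2)
Step 2: at (-0.5, 0.2), ∇E = (16.8, 1.2) → (-0.5, 0.2) − 0.05·(16.8, 1.2) = (-1.34, 0.14)
E(-1.34, 0.14) = 46.7

46.7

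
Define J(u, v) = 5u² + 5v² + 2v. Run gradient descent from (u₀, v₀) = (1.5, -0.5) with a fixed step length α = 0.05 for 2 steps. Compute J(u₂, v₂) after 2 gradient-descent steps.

0.53125

∇J = (10u, 10v + 2)
(u₁, v₁) = (1.5, -0.5) − 0.05·(15, -3) = (0.75, -0.35)
(u₂, v₂) = (0.75, -0.35) − 0.05·(7.5, -1.5) = (0.375, -0.275)
J(0.375, -0.275) = 0.53125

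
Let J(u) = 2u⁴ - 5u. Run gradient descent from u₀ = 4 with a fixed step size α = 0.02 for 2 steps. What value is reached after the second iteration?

30.99608704

J′(u) = 8u³ - 5
Step 1: J′(4) = 507; u₁ = 4 − 0.02·507 = -6.14
Step 2: J′(-6.14) = -1856.804352; u₂ = -6.14 − 0.02·(-1856.804352) = 30.99608704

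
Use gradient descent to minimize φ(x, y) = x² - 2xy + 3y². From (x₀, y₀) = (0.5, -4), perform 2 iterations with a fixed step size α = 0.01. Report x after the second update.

∇φ = (2x - 2y, -2x + 6y)
(x₁, y₁) = (0.5, -4) − 0.01·(9, -25) = (0.41, -3.75)
(x₂, y₂) = (0.41, -3.75) − 0.01·(8.32, -23.32) = (0.3268, -3.5168)
x = 0.3268

0.3268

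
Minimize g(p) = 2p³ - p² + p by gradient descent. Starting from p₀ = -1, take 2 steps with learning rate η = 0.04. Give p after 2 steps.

-1.952704

g′(p) = 6p² - 2p + 1
p₁ = -1 − 0.04·9 = -1.36
p₂ = -1.36 − 0.04·14.8176 = -1.952704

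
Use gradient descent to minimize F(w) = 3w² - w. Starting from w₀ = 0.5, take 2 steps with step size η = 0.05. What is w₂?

0.33

F′(w) = 6w - 1
w₁ = 0.5 − 0.05·2 = 0.4
w₂ = 0.4 − 0.05·1.4 = 0.33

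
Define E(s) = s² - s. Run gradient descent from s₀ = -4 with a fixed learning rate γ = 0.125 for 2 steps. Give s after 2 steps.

E′(s) = 2s - 1
Step 1: E′(-4) = -9; s₁ = -4 − 0.125·(-9) = -2.875
Step 2: E′(-2.875) = -6.75; s₂ = -2.875 − 0.125·(-6.75) = -2.03125

-2.03125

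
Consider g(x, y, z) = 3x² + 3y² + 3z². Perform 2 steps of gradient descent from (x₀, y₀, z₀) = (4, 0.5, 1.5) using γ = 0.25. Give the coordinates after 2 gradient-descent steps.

(1, 0.125, 0.375)

∇g = (6x, 6y, 6z)
(x₁, y₁, z₁) = (4, 0.5, 1.5) − 0.25·(24, 3, 9) = (-2, -0.25, -0.75)
(x₂, y₂, z₂) = (-2, -0.25, -0.75) − 0.25·(-12, -1.5, -4.5) = (1, 0.125, 0.375)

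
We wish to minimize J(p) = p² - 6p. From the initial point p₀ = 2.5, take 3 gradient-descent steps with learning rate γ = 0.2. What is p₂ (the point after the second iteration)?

2.82

J′(p) = 2p - 6
Step 1: J′(2.5) = -1; p₁ = 2.5 − 0.2·(-1) = 2.7
Step 2: J′(2.7) = -0.6; p₂ = 2.7 − 0.2·(-0.6) = 2.82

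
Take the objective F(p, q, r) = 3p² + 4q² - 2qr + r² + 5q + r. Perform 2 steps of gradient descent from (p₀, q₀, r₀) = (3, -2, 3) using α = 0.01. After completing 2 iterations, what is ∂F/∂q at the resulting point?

∇F = (6p, 8q - 2r + 5, -2q + 2r + 1)
Step 1: at (3, -2, 3), ∇F = (18, -17, 11) → (3, -2, 3) − 0.01·(18, -17, 11) = (2.82, -1.83, 2.89)
Step 2: at (2.82, -1.83, 2.89), ∇F = (16.92, -15.42, 10.44) → (2.82, -1.83, 2.89) − 0.01·(16.92, -15.42, 10.44) = (2.6508, -1.6758, 2.7856)
∂F/∂q at (2.6508, -1.6758, 2.7856) = -13.9776

-13.9776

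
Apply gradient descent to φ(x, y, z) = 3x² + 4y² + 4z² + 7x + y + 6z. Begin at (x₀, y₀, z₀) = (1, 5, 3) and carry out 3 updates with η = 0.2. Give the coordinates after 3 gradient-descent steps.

(-1.184, -1.232, -1.56)

∇φ = (6x + 7, 8y + 1, 8z + 6)
(x₁, y₁, z₁) = (1, 5, 3) − 0.2·(13, 41, 30) = (-1.6, -3.2, -3)
(x₂, y₂, z₂) = (-1.6, -3.2, -3) − 0.2·(-2.6, -24.6, -18) = (-1.08, 1.72, 0.6)
(x₃, y₃, z₃) = (-1.08, 1.72, 0.6) − 0.2·(0.52, 14.76, 10.8) = (-1.184, -1.232, -1.56)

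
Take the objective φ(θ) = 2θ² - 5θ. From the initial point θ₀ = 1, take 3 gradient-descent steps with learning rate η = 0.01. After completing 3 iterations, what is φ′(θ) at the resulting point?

φ′(θ) = 4θ - 5
θ₁ = 1 − 0.01·(-1) = 1.01
θ₂ = 1.01 − 0.01·(-0.96) = 1.0196
θ₃ = 1.0196 − 0.01·(-0.9216) = 1.028816
φ′(θ) at (1.028816) = -0.884736

-0.884736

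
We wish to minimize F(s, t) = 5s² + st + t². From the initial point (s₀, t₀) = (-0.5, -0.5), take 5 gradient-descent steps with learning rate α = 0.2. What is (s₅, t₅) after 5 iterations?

(0.62976, 0.03584)

∇F = (10s + t, s + 2t)
(s₁, t₁) = (-0.5, -0.5) − 0.2·(-5.5, -1.5) = (0.6, -0.2)
(s₂, t₂) = (0.6, -0.2) − 0.2·(5.8, 0.2) = (-0.56, -0.24)
(s₃, t₃) = (-0.56, -0.24) − 0.2·(-5.84, -1.04) = (0.608, -0.032)
(s₄, t₄) = (0.608, -0.032) − 0.2·(6.048, 0.544) = (-0.6016, -0.1408)
(s₅, t₅) = (-0.6016, -0.1408) − 0.2·(-6.1568, -0.8832) = (0.62976, 0.03584)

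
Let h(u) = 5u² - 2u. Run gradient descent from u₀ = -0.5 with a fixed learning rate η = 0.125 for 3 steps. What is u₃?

h′(u) = 10u - 2
Step 1: h′(-0.5) = -7; u₁ = -0.5 − 0.125·(-7) = 0.375
Step 2: h′(0.375) = 1.75; u₂ = 0.375 − 0.125·1.75 = 0.15625
Step 3: h′(0.15625) = -0.4375; u₃ = 0.15625 − 0.125·(-0.4375) = 0.2109375

0.2109375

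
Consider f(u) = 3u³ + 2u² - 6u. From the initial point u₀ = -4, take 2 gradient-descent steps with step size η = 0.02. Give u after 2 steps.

-13.270048

f′(u) = 9u² + 4u - 6
u₁ = -4 − 0.02·122 = -6.44
u₂ = -6.44 − 0.02·341.5024 = -13.270048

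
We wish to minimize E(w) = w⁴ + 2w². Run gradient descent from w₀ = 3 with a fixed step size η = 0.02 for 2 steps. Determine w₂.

E′(w) = 4w³ + 4w
Step 1: E′(3) = 120; w₁ = 3 − 0.02·120 = 0.6
Step 2: E′(0.6) = 3.264; w₂ = 0.6 − 0.02·3.264 = 0.53472

0.53472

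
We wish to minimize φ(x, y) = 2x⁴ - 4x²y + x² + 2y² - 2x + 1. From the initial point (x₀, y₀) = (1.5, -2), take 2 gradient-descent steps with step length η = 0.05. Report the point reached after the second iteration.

(0.1484, -0.678)

∇φ = (8x³ - 8xy + 2x - 2, -4x² + 4y)
(x₁, y₁) = (1.5, -2) − 0.05·(52, -17) = (-1.1, -1.15)
(x₂, y₂) = (-1.1, -1.15) − 0.05·(-24.968, -9.44) = (0.1484, -0.678)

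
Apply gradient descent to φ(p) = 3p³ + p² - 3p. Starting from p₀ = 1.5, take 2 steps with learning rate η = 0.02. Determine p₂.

0.8953755

φ′(p) = 9p² + 2p - 3
Step 1: φ′(1.5) = 20.25; p₁ = 1.5 − 0.02·20.25 = 1.095
Step 2: φ′(1.095) = 9.981225; p₂ = 1.095 − 0.02·9.981225 = 0.8953755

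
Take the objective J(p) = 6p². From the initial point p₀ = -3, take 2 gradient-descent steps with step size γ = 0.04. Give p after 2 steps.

J′(p) = 12p
Step 1: J′(-3) = -36; p₁ = -3 − 0.04·(-36) = -1.56
Step 2: J′(-1.56) = -18.72; p₂ = -1.56 − 0.04·(-18.72) = -0.8112

-0.8112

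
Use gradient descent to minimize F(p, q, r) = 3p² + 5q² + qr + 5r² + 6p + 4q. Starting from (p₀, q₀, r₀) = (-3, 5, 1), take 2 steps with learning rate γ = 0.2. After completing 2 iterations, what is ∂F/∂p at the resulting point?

-0.48

∇F = (6p + 6, 10q + r + 4, q + 10r)
(p₁, q₁, r₁) = (-3, 5, 1) − 0.2·(-12, 55, 15) = (-0.6, -6, -2)
(p₂, q₂, r₂) = (-0.6, -6, -2) − 0.2·(2.4, -58, -26) = (-1.08, 5.6, 3.2)
∂F/∂p at (-1.08, 5.6, 3.2) = -0.48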